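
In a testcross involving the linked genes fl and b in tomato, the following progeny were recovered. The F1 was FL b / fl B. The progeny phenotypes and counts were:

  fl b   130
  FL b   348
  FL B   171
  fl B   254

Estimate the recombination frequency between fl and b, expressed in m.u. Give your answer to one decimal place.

The recombinant classes are FL B and fl b: 171 + 130 = 301.
Recombination frequency = 301/903 = 0.3333 ≈ 33.3%, i.e. 33.3 m.u.

33.3 m.u.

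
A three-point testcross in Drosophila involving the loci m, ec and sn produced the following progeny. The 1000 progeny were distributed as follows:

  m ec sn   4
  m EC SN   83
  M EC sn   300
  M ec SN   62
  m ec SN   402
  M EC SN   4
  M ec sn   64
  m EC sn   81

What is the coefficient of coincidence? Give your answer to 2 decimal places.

The two most frequent reciprocal classes, m ec SN and M EC sn, are the parental types, so the F1 was m ec SN / M EC sn.
The two rarest classes, m ec sn and M EC SN, are the double crossovers. Comparing them with the parentals, only the sn allele has switched, so sn is the middle locus and the order is m – sn – ec.
m–sn: (143 + 8)/1000 = 0.1510; sn–ec: (147 + 8)/1000 = 0.1550.
Expected DCO frequency = 0.1510 × 0.1550 ≈ 0.02340; observed = 8/1000 ≈ 0.00800.
Coefficient of coincidence = 0.00800/0.02340 ≈ 0.34.

0.34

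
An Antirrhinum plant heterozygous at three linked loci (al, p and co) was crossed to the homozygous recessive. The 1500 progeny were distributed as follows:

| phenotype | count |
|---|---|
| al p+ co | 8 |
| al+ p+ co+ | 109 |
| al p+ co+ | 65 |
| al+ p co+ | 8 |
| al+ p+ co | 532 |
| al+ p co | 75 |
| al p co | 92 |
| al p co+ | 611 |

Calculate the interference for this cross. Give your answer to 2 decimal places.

0.29

The two most frequent reciprocal classes, al+ p+ co and al p co+, are the parental types, so the F1 was al+ p+ co / al p co+.
The two rarest classes, al p+ co and al+ p co+, are the double crossovers. Comparing them with the parentals, only the al allele has switched, so al is the middle locus and the order is co – al – p.
co–al: (201 + 16)/1500 = 0.1447; al–p: (140 + 16)/1500 = 0.1040.
Expected DCO frequency = 0.1447 × 0.1040 ≈ 0.01505; observed = 16/1500 ≈ 0.01067.
Coefficient of coincidence = 0.01067/0.01505 ≈ 0.71; interference = 1 − 0.71 = 0.29.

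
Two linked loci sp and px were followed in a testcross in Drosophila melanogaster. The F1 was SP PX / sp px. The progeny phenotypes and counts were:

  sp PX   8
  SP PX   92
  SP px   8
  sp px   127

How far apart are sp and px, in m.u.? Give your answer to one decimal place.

The recombinant classes are SP px and sp PX: 8 + 8 = 16.
Recombination frequency = 16/235 = 0.0681 ≈ 6.8%, i.e. 6.8 m.u.

6.8 m.u.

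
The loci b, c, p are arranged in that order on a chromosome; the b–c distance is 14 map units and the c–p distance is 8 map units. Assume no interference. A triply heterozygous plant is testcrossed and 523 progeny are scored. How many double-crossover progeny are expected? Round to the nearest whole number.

Map distances give recombination frequencies of 0.140 and 0.080 for the two intervals.
With no interference, expected double-crossover frequency = 0.140 × 0.080 = 0.01120.
Expected number = 0.01120 × 523 = 5.86 ≈ 6.

6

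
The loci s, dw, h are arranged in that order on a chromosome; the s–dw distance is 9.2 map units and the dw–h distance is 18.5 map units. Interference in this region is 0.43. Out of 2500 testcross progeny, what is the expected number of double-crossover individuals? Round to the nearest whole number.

Map distances give recombination frequencies of 0.092 and 0.185 for the two intervals.
With interference 0.43 (so coincidence = 0.57), expected double-crossover frequency = 0.092 × 0.185 × 0.57 = 0.00970.
Expected number = 0.00970 × 2500 = 24.25 ≈ 24.

24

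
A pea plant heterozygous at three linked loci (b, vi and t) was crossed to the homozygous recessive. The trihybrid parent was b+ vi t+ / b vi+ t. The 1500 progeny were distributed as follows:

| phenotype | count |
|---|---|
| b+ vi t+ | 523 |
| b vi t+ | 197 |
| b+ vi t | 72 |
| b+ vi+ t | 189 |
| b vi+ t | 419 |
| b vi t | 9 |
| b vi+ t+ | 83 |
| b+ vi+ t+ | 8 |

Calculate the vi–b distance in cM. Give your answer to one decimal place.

The two rarest classes, b+ vi+ t+ and b vi t, are the double crossovers. Comparing them with the parentals, only the vi allele has switched, so vi is the middle locus and the order is b – vi – t.
Crossovers in the b–vi interval produce the single-crossover classes b vi t+ and b+ vi+ t (197 + 189 = 386) plus the double crossovers (17).
RF(b–vi) = (386 + 17) / 1500 = 403/1500 = 0.2687 → 26.9 cM.

26.9 cM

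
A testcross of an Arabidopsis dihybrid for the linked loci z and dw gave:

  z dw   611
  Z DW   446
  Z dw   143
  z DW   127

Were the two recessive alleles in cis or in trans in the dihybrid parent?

The two most frequent classes are Z DW (446) and z dw (611); these are the parental (non-recombinant) types.
So the F1 carried Z DW on one chromosome and z dw on the other — the recessive alleles are on the same chromosome (cis / coupling).

cis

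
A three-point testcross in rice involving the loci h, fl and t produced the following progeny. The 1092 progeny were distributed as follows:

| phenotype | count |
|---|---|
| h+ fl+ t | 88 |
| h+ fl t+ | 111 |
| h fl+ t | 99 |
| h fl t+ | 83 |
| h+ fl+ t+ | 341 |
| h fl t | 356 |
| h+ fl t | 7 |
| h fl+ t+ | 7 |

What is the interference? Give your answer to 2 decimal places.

0.63

The two most frequent reciprocal classes, h+ fl+ t+ and h fl t, are the parental types, so the F1 was h+ fl+ t+ / h fl t.
The two rarest classes, h fl+ t+ and h+ fl t, are the double crossovers. Comparing them with the parentals, only the h allele has switched, so h is the middle locus and the order is t – h – fl.
t–h: (171 + 14)/1092 = 0.1694; h–fl: (210 + 14)/1092 = 0.2051.
Expected DCO frequency = 0.1694 × 0.2051 ≈ 0.03474; observed = 14/1092 ≈ 0.01282.
Coefficient of coincidence = 0.01282/0.03474 ≈ 0.37; interference = 1 − 0.37 = 0.63.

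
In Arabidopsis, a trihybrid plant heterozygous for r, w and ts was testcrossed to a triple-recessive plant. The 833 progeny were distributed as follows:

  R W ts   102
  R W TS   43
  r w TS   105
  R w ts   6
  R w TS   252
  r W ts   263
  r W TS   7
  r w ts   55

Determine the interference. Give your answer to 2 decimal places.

The two most frequent reciprocal classes, R w TS and r W ts, are the parental types, so the F1 was R w TS / r W ts.
The two rarest classes, R w ts and r W TS, are the double crossovers. Comparing them with the parentals, only the ts allele has switched, so ts is the middle locus and the order is r – ts – w.
r–ts: (207 + 13)/833 = 0.2641; ts–w: (98 + 13)/833 = 0.1333.
Expected DCO frequency = 0.2641 × 0.1333 ≈ 0.03520; observed = 13/833 ≈ 0.01561.
Coefficient of coincidence = 0.01561/0.03520 ≈ 0.44; interference = 1 − 0.44 = 0.56.

0.56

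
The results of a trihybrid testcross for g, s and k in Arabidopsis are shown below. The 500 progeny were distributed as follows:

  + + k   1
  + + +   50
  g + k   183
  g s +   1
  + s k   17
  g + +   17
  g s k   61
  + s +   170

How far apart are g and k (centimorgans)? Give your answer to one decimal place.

The two most frequent reciprocal classes, + s + and g + k, are the parental types, so the F1 was + s + / g + k.
The two rarest classes, g s + and + + k, are the double crossovers. Comparing them with the parentals, only the g allele has switched, so g is the middle locus and the order is s – g – k.
Crossovers in the g–k interval produce the single-crossover classes + s k and g + + (17 + 17 = 34) plus the double crossovers (2).
RF(g–k) = (34 + 2) / 500 = 36/500 = 0.0720 → 7.2 centimorgans.

7.2 centimorgans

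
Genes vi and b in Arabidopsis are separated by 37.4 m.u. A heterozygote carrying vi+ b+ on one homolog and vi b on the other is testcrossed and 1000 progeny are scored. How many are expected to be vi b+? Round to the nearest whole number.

187

A map distance of 37.4 m.u. corresponds to a recombination frequency of 0.374.
The F1 is vi+ b+ / vi b, so vi b+ is a recombinant gamete class with expected frequency r/2 = 0.374/2 = 0.1870.
Expected number = 0.1870 × 1000 = 187.00 ≈ 187.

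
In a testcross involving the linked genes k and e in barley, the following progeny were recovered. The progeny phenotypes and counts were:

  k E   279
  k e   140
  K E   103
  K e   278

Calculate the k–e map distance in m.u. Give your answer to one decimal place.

30.4 m.u.

The two most frequent classes, K e (278) and k E (279), are the parental types, so the F1 was K e / k E.
The recombinant classes are K E and k e: 103 + 140 = 243.
Recombination frequency = 243/800 = 0.3038 ≈ 30.4%, i.e. 30.4 m.u.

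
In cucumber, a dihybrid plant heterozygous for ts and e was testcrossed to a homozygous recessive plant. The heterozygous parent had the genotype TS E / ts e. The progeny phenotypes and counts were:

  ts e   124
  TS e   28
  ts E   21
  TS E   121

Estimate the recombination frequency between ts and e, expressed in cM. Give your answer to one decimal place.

16.7 cM

The recombinant classes are TS e and ts E: 28 + 21 = 49.
Recombination frequency = 49/294 = 0.1667 ≈ 16.7%, i.e. 16.7 cM.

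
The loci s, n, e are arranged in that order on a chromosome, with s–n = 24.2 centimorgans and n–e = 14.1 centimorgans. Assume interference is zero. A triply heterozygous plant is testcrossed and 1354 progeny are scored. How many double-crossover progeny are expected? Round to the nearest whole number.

Map distances give recombination frequencies of 0.242 and 0.141 for the two intervals.
With no interference, expected double-crossover frequency = 0.242 × 0.141 = 0.03412.
Expected number = 0.03412 × 1354 = 46.20 ≈ 46.

46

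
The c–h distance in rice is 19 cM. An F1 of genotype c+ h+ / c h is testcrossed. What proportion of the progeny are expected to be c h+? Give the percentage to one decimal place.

9.5%

A map distance of 19 cM corresponds to a recombination frequency of 0.190.
The F1 is c+ h+ / c h, so c h+ is a recombinant gamete class with expected frequency r/2 = 0.190/2 = 0.0950.
That is 0.0950 = 9.5% of the progeny.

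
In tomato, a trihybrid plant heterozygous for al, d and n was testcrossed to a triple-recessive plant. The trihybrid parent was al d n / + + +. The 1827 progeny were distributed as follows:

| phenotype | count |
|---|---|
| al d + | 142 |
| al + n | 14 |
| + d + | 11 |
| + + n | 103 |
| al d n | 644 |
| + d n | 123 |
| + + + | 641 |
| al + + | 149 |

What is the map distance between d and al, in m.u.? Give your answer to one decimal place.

16.3 m.u.

The two rarest classes, al + n and + d +, are the double crossovers. Comparing them with the parentals, only the d allele has switched, so d is the middle locus and the order is al – d – n.
Crossovers in the al–d interval produce the single-crossover classes + d n and al + + (123 + 149 = 272) plus the double crossovers (25).
RF(al–d) = (272 + 25) / 1827 = 297/1827 = 0.1626 → 16.3 m.u.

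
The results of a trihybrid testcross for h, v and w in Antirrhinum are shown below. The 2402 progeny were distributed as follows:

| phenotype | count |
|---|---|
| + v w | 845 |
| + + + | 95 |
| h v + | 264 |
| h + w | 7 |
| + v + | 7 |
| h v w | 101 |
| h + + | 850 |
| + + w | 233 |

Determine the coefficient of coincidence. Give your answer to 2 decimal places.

The two most frequent reciprocal classes, h + + and + v w, are the parental types, so the F1 was h + + / + v w.
The two rarest classes, h + w and + v +, are the double crossovers. Comparing them with the parentals, only the w allele has switched, so w is the middle locus and the order is h – w – v.
h–w: (196 + 14)/2402 = 0.0874; w–v: (497 + 14)/2402 = 0.2127.
Expected DCO frequency = 0.0874 × 0.2127 ≈ 0.01859; observed = 14/2402 ≈ 0.00583.
Coefficient of coincidence = 0.00583/0.01859 ≈ 0.31.

0.31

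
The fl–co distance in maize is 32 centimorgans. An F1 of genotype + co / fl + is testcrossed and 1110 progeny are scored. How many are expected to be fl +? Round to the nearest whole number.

A map distance of 32 centimorgans corresponds to a recombination frequency of 0.320.
The F1 is + co / fl +, so fl + is a parental gamete class with expected frequency (1 − r)/2 = 0.680/2 = 0.3400.
Expected number = 0.3400 × 1110 = 377.40 ≈ 377.

377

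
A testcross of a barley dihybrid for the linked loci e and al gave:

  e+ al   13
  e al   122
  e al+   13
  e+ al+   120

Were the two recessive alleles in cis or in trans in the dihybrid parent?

cis

The two most frequent classes are e+ al+ (120) and e al (122); these are the parental (non-recombinant) types.
So the F1 carried e+ al+ on one chromosome and e al on the other — the recessive alleles are on the same chromosome (cis / coupling).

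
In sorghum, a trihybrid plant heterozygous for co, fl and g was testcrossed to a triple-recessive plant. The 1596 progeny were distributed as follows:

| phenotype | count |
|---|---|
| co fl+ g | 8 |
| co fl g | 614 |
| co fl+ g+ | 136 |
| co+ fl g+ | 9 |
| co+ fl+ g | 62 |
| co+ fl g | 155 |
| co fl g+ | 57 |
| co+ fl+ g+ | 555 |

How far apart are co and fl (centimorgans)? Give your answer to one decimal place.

19.3 centimorgans

The two most frequent reciprocal classes, co fl g and co+ fl+ g+, are the parental types, so the F1 was co fl g / co+ fl+ g+.
The two rarest classes, co fl+ g and co+ fl g+, are the double crossovers. Comparing them with the parentals, only the fl allele has switched, so fl is the middle locus and the order is g – fl – co.
Crossovers in the fl–co interval produce the single-crossover classes co+ fl g and co fl+ g+ (155 + 136 = 291) plus the double crossovers (17).
RF(fl–co) = (291 + 17) / 1596 = 308/1596 = 0.1930 → 19.3 centimorgans.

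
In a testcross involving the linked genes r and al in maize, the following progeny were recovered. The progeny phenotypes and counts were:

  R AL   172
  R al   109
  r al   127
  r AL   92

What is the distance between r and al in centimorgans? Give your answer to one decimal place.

The two most frequent classes, R AL (172) and r al (127), are the parental types, so the F1 was R AL / r al.
The recombinant classes are R al and r AL: 109 + 92 = 201.
Recombination frequency = 201/500 = 0.4020 ≈ 40.2%, i.e. 40.2 centimorgans.

40.2 centimorgans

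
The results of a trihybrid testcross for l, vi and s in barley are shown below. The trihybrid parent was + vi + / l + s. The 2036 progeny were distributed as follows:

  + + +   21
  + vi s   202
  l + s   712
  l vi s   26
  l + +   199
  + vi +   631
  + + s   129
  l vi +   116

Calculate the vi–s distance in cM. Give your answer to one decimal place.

The two rarest classes, + + + and l vi s, are the double crossovers. Comparing them with the parentals, only the vi allele has switched, so vi is the middle locus and the order is s – vi – l.
Crossovers in the s–vi interval produce the single-crossover classes + vi s and l + + (202 + 199 = 401) plus the double crossovers (47).
RF(s–vi) = (401 + 47) / 2036 = 448/2036 = 0.2200 → 22.0 cM.

22.0 cM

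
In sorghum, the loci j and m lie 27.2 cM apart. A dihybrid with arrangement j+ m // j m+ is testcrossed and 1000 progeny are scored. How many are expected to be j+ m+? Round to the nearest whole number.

A map distance of 27.2 cM corresponds to a recombination frequency of 0.272.
The F1 is j+ m / j m+, so j+ m+ is a recombinant gamete class with expected frequency r/2 = 0.272/2 = 0.1360.
Expected number = 0.1360 × 1000 = 136.00 ≈ 136.

136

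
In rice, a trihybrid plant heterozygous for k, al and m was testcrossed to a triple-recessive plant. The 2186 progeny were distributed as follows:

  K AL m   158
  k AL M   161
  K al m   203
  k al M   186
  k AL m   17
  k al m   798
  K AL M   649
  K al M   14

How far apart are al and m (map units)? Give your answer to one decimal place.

The two most frequent reciprocal classes, k al m and K AL M, are the parental types, so the F1 was k al m / K AL M.
The two rarest classes, k AL m and K al M, are the double crossovers. Comparing them with the parentals, only the al allele has switched, so al is the middle locus and the order is m – al – k.
Crossovers in the m–al interval produce the single-crossover classes k al M and K AL m (186 + 158 = 344) plus the double crossovers (31).
RF(m–al) = (344 + 31) / 2186 = 375/2186 = 0.1715 → 17.2 map units.

17.2 map units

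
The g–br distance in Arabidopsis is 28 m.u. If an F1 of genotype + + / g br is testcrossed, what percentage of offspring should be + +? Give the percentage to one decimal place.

A map distance of 28 m.u. corresponds to a recombination frequency of 0.280.
The F1 is + + / g br, so + + is a parental gamete class with expected frequency (1 − r)/2 = 0.720/2 = 0.3600.
That is 0.3600 = 36.0% of the progeny.

36.0%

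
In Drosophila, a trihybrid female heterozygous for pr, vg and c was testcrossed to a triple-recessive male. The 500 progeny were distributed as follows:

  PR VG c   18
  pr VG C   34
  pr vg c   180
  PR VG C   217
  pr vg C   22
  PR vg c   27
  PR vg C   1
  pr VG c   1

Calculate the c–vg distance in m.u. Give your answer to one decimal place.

8.4 m.u.

The two most frequent reciprocal classes, pr vg c and PR VG C, are the parental types, so the F1 was pr vg c / PR VG C.
The two rarest classes, pr VG c and PR vg C, are the double crossovers. Comparing them with the parentals, only the vg allele has switched, so vg is the middle locus and the order is pr – vg – c.
Crossovers in the vg–c interval produce the single-crossover classes pr vg C and PR VG c (22 + 18 = 40) plus the double crossovers (2).
RF(vg–c) = (40 + 2) / 500 = 42/500 = 0.0840 → 8.4 m.u.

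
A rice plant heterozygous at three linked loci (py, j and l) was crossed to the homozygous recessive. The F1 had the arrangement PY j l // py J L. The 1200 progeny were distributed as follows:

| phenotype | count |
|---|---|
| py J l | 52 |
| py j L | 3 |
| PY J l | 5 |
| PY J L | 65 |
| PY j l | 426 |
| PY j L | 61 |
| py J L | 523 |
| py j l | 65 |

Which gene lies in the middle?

The two rarest classes, PY J l and py j L, are the double crossovers. Comparing them with the parentals, only the j allele has switched, so j is the middle locus and the order is py – j – l.

j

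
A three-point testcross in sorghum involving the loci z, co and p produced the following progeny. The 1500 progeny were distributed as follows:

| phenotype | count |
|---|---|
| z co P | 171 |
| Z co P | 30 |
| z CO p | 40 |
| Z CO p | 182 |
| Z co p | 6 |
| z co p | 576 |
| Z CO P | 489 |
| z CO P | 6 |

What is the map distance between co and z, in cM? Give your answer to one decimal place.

The two most frequent reciprocal classes, z co p and Z CO P, are the parental types, so the F1 was z co p / Z CO P.
The two rarest classes, Z co p and z CO P, are the double crossovers. Comparing them with the parentals, only the z allele has switched, so z is the middle locus and the order is p – z – co.
Crossovers in the z–co interval produce the single-crossover classes z CO p and Z co P (40 + 30 = 70) plus the double crossovers (12).
RF(z–co) = (70 + 12) / 1500 = 82/1500 = 0.0547 → 5.5 cM.

5.5 cM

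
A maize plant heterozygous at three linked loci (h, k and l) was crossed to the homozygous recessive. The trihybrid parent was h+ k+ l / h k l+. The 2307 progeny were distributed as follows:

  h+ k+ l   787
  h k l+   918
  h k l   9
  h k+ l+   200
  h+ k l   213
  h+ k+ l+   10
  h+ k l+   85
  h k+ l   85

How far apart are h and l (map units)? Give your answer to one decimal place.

8.2 map units

The two rarest classes, h+ k+ l+ and h k l, are the double crossovers. Comparing them with the parentals, only the l allele has switched, so l is the middle locus and the order is k – l – h.
Crossovers in the l–h interval produce the single-crossover classes h k+ l and h+ k l+ (85 + 85 = 170) plus the double crossovers (19).
RF(l–h) = (170 + 19) / 2307 = 189/2307 = 0.0819 → 8.2 map units.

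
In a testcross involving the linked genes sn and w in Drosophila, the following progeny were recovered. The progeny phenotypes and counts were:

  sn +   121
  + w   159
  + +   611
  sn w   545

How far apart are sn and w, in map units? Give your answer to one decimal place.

19.5 map units

The two most frequent classes, + + (611) and sn w (545), are the parental types, so the F1 was + + / sn w.
The recombinant classes are + w and sn +: 159 + 121 = 280.
Recombination frequency = 280/1436 = 0.1950 ≈ 19.5%, i.e. 19.5 map units.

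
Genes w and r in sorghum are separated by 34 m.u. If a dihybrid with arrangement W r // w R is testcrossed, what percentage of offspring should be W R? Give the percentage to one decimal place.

A map distance of 34 m.u. corresponds to a recombination frequency of 0.340.
The F1 is W r / w R, so W R is a recombinant gamete class with expected frequency r/2 = 0.340/2 = 0.1700.
That is 0.1700 = 17.0% of the progeny.

17.0%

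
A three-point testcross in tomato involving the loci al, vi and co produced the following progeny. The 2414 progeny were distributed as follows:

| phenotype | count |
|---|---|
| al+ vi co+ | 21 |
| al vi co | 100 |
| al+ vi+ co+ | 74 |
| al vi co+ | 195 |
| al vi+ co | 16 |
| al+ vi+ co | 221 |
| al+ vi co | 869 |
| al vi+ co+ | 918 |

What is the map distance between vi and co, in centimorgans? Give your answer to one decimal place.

The two most frequent reciprocal classes, al vi+ co+ and al+ vi co, are the parental types, so the F1 was al vi+ co+ / al+ vi co.
The two rarest classes, al vi+ co and al+ vi co+, are the double crossovers. Comparing them with the parentals, only the co allele has switched, so co is the middle locus and the order is vi – co – al.
Crossovers in the vi–co interval produce the single-crossover classes al vi co+ and al+ vi+ co (195 + 221 = 416) plus the double crossovers (37).
RF(vi–co) = (416 + 37) / 2414 = 453/2414 = 0.1877 → 18.8 centimorgans.

18.8 centimorgans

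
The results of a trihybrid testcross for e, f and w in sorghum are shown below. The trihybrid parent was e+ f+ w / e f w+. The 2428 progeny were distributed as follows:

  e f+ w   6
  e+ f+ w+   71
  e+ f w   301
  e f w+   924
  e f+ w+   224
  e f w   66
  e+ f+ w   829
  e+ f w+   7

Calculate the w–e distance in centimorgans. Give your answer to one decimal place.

6.2 centimorgans

The two rarest classes, e f+ w and e+ f w+, are the double crossovers. Comparing them with the parentals, only the e allele has switched, so e is the middle locus and the order is w – e – f.
Crossovers in the w–e interval produce the single-crossover classes e+ f+ w+ and e f w (71 + 66 = 137) plus the double crossovers (13).
RF(w–e) = (137 + 13) / 2428 = 150/2428 = 0.0618 → 6.2 centimorgans.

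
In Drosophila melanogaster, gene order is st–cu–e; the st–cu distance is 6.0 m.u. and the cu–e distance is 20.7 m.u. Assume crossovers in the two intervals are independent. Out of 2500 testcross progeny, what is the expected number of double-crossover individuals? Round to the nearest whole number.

Map distances give recombination frequencies of 0.060 and 0.207 for the two intervals.
With no interference, expected double-crossover frequency = 0.060 × 0.207 = 0.01242.
Expected number = 0.01242 × 2500 = 31.05 ≈ 31.

31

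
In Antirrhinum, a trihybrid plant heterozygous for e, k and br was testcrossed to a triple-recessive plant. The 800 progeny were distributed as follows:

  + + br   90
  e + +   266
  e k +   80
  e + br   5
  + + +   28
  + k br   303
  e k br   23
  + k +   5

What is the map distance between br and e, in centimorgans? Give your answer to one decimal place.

The two most frequent reciprocal classes, e + + and + k br, are the parental types, so the F1 was e + + / + k br.
The two rarest classes, e + br and + k +, are the double crossovers. Comparing them with the parentals, only the br allele has switched, so br is the middle locus and the order is k – br – e.
Crossovers in the br–e interval produce the single-crossover classes + + + and e k br (28 + 23 = 51) plus the double crossovers (10).
RF(br–e) = (51 + 10) / 800 = 61/800 = 0.0762 → 7.6 centimorgans.

7.6 centimorgans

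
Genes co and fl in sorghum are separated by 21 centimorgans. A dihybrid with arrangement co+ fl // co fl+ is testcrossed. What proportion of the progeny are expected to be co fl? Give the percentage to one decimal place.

A map distance of 21 centimorgans corresponds to a recombination frequency of 0.210.
The F1 is co+ fl / co fl+, so co fl is a recombinant gamete class with expected frequency r/2 = 0.210/2 = 0.1050.
That is 0.1050 = 10.5% of the progeny.

10.5%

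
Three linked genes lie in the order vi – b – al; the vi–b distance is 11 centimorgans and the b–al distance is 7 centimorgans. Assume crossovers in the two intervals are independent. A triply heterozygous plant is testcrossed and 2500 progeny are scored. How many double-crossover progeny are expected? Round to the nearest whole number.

19

Map distances give recombination frequencies of 0.110 and 0.070 for the two intervals.
With no interference, expected double-crossover frequency = 0.110 × 0.070 = 0.00770.
Expected number = 0.00770 × 2500 = 19.25 ≈ 19.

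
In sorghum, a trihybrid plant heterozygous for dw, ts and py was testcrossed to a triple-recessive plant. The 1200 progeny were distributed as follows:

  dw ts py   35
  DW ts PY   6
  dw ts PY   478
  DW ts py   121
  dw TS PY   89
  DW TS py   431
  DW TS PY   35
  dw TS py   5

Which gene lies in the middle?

dw

The two most frequent reciprocal classes, DW TS py and dw ts PY, are the parental types, so the F1 was DW TS py / dw ts PY.
The two rarest classes, dw TS py and DW ts PY, are the double crossovers. Comparing them with the parentals, only the dw allele has switched, so dw is the middle locus and the order is ts – dw – py.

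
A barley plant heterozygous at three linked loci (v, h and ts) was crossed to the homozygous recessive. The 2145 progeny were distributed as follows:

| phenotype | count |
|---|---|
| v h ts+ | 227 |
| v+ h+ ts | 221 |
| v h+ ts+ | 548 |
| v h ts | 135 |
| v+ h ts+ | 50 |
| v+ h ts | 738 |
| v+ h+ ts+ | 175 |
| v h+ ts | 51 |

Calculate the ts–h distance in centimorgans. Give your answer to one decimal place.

25.6 centimorgans

The two most frequent reciprocal classes, v h+ ts+ and v+ h ts, are the parental types, so the F1 was v h+ ts+ / v+ h ts.
The two rarest classes, v h+ ts and v+ h ts+, are the double crossovers. Comparing them with the parentals, only the ts allele has switched, so ts is the middle locus and the order is v – ts – h.
Crossovers in the ts–h interval produce the single-crossover classes v h ts+ and v+ h+ ts (227 + 221 = 448) plus the double crossovers (101).
RF(ts–h) = (448 + 101) / 2145 = 549/2145 = 0.2559 → 25.6 centimorgans.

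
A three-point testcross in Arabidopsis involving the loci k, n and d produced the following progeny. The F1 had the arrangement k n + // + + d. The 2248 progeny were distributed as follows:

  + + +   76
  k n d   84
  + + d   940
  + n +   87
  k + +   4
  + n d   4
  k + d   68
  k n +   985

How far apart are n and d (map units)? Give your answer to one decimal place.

7.5 map units

The two rarest classes, k + + and + n d, are the double crossovers. Comparing them with the parentals, only the n allele has switched, so n is the middle locus and the order is k – n – d.
Crossovers in the n–d interval produce the single-crossover classes k n d and + + + (84 + 76 = 160) plus the double crossovers (8).
RF(n–d) = (160 + 8) / 2248 = 168/2248 = 0.0747 → 7.5 map units.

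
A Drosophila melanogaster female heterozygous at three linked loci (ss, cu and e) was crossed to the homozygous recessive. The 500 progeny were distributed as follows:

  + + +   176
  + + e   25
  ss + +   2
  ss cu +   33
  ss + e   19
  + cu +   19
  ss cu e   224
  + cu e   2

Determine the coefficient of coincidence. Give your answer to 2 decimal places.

The two most frequent reciprocal classes, ss cu e and + + +, are the parental types, so the F1 was ss cu e / + + +.
The two rarest classes, + cu e and ss + +, are the double crossovers. Comparing them with the parentals, only the ss allele has switched, so ss is the middle locus and the order is cu – ss – e.
cu–ss: (38 + 4)/500 = 0.0840; ss–e: (58 + 4)/500 = 0.1240.
Expected DCO frequency = 0.0840 × 0.1240 ≈ 0.01042; observed = 4/500 ≈ 0.00800.
Coefficient of coincidence = 0.00800/0.01042 ≈ 0.77.

0.77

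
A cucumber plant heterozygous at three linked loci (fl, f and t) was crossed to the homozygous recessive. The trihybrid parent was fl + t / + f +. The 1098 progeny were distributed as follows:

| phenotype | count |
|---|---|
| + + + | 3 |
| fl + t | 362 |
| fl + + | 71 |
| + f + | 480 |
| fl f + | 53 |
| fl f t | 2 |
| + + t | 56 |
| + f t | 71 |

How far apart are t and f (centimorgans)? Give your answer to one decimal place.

The two rarest classes, fl f t and + + +, are the double crossovers. Comparing them with the parentals, only the f allele has switched, so f is the middle locus and the order is t – f – fl.
Crossovers in the t–f interval produce the single-crossover classes fl + + and + f t (71 + 71 = 142) plus the double crossovers (5).
RF(t–f) = (142 + 5) / 1098 = 147/1098 = 0.1339 → 13.4 centimorgans.

13.4 centimorgans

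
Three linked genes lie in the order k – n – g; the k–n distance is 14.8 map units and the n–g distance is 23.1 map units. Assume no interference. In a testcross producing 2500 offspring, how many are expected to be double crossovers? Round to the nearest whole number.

85

Map distances give recombination frequencies of 0.148 and 0.231 for the two intervals.
With no interference, expected double-crossover frequency = 0.148 × 0.231 = 0.03419.
Expected number = 0.03419 × 2500 = 85.47 ≈ 85.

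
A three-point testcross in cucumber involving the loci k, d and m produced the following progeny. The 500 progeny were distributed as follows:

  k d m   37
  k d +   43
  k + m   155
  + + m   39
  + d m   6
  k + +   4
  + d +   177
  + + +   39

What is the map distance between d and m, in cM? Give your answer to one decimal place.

17.2 cM

The two most frequent reciprocal classes, k + m and + d +, are the parental types, so the F1 was k + m / + d +.
The two rarest classes, k + + and + d m, are the double crossovers. Comparing them with the parentals, only the m allele has switched, so m is the middle locus and the order is k – m – d.
Crossovers in the m–d interval produce the single-crossover classes k d m and + + + (37 + 39 = 76) plus the double crossovers (10).
RF(m–d) = (76 + 10) / 500 = 86/500 = 0.1720 → 17.2 cM.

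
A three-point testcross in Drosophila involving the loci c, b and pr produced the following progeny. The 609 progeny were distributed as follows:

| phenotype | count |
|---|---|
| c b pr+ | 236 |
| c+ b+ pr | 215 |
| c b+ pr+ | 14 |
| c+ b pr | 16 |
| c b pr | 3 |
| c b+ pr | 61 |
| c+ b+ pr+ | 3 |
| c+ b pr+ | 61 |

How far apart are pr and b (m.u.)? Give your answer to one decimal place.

5.9 m.u.

The two most frequent reciprocal classes, c+ b+ pr and c b pr+, are the parental types, so the F1 was c+ b+ pr / c b pr+.
The two rarest classes, c+ b+ pr+ and c b pr, are the double crossovers. Comparing them with the parentals, only the pr allele has switched, so pr is the middle locus and the order is b – pr – c.
Crossovers in the b–pr interval produce the single-crossover classes c+ b pr and c b+ pr+ (16 + 14 = 30) plus the double crossovers (6).
RF(b–pr) = (30 + 6) / 609 = 36/609 = 0.0591 → 5.9 m.u.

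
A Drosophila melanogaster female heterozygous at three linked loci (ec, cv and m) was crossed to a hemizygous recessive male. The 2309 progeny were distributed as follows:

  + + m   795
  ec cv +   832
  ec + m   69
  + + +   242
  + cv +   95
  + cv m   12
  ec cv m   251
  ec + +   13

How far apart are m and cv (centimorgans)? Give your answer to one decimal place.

22.4 centimorgans

The two most frequent reciprocal classes, + + m and ec cv +, are the parental types, so the F1 was + + m / ec cv +.
The two rarest classes, + cv m and ec + +, are the double crossovers. Comparing them with the parentals, only the cv allele has switched, so cv is the middle locus and the order is m – cv – ec.
Crossovers in the m–cv interval produce the single-crossover classes + + + and ec cv m (242 + 251 = 493) plus the double crossovers (25).
RF(m–cv) = (493 + 25) / 2309 = 518/2309 = 0.2243 → 22.4 centimorgans.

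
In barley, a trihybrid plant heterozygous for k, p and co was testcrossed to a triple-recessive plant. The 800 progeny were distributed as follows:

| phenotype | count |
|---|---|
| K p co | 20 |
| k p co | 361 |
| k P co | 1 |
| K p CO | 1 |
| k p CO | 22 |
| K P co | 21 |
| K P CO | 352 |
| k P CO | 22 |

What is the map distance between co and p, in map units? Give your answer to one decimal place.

5.6 map units

The two most frequent reciprocal classes, K P CO and k p co, are the parental types, so the F1 was K P CO / k p co.
The two rarest classes, K p CO and k P co, are the double crossovers. Comparing them with the parentals, only the p allele has switched, so p is the middle locus and the order is co – p – k.
Crossovers in the co–p interval produce the single-crossover classes K P co and k p CO (21 + 22 = 43) plus the double crossovers (2).
RF(co–p) = (43 + 2) / 800 = 45/800 = 0.0563 → 5.6 map units.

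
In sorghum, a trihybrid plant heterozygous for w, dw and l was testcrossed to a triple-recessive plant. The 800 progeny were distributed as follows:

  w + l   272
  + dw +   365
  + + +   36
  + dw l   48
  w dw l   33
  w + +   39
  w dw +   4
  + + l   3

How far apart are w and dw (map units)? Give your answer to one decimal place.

9.5 map units

The two most frequent reciprocal classes, w + l and + dw +, are the parental types, so the F1 was w + l / + dw +.
The two rarest classes, + + l and w dw +, are the double crossovers. Comparing them with the parentals, only the w allele has switched, so w is the middle locus and the order is l – w – dw.
Crossovers in the w–dw interval produce the single-crossover classes w dw l and + + + (33 + 36 = 69) plus the double crossovers (7).
RF(w–dw) = (69 + 7) / 800 = 76/800 = 0.0950 → 9.5 map units.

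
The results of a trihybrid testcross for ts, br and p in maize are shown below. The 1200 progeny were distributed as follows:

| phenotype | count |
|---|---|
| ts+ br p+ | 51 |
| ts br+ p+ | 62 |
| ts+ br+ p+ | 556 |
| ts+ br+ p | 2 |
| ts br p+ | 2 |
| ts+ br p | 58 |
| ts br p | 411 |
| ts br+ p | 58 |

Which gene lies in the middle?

The two most frequent reciprocal classes, ts+ br+ p+ and ts br p, are the parental types, so the F1 was ts+ br+ p+ / ts br p.
The two rarest classes, ts+ br+ p and ts br p+, are the double crossovers. Comparing them with the parentals, only the p allele has switched, so p is the middle locus and the order is ts – p – br.

p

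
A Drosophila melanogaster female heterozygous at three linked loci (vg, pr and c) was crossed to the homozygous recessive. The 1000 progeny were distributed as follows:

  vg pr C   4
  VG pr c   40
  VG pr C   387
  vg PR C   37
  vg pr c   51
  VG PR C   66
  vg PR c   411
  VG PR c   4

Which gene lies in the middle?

vg

The two most frequent reciprocal classes, VG pr C and vg PR c, are the parental types, so the F1 was VG pr C / vg PR c.
The two rarest classes, vg pr C and VG PR c, are the double crossovers. Comparing them with the parentals, only the vg allele has switched, so vg is the middle locus and the order is pr – vg – c.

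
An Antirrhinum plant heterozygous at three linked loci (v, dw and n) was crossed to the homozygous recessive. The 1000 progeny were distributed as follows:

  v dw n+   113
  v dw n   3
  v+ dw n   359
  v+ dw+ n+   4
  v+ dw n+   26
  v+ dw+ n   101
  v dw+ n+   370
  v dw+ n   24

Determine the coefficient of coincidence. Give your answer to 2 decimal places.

0.56

The two most frequent reciprocal classes, v dw+ n+ and v+ dw n, are the parental types, so the F1 was v dw+ n+ / v+ dw n.
The two rarest classes, v+ dw+ n+ and v dw n, are the double crossovers. Comparing them with the parentals, only the v allele has switched, so v is the middle locus and the order is n – v – dw.
n–v: (50 + 7)/1000 = 0.0570; v–dw: (214 + 7)/1000 = 0.2210.
Expected DCO frequency = 0.0570 × 0.2210 ≈ 0.01260; observed = 7/1000 ≈ 0.00700.
Coefficient of coincidence = 0.00700/0.01260 ≈ 0.56.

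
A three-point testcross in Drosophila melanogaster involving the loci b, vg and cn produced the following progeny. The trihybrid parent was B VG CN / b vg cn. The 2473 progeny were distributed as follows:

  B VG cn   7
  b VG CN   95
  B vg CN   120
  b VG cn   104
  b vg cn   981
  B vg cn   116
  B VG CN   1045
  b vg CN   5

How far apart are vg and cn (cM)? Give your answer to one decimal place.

The two rarest classes, B VG cn and b vg CN, are the double crossovers. Comparing them with the parentals, only the cn allele has switched, so cn is the middle locus and the order is b – cn – vg.
Crossovers in the cn–vg interval produce the single-crossover classes B vg CN and b VG cn (120 + 104 = 224) plus the double crossovers (12).
RF(cn–vg) = (224 + 12) / 2473 = 236/2473 = 0.0954 → 9.5 cM.

9.5 cM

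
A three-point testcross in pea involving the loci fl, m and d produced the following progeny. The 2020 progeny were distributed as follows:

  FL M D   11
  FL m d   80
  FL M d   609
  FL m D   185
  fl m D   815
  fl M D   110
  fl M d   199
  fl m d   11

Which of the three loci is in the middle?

d

The two most frequent reciprocal classes, fl m D and FL M d, are the parental types, so the F1 was fl m D / FL M d.
The two rarest classes, fl m d and FL M D, are the double crossovers. Comparing them with the parentals, only the d allele has switched, so d is the middle locus and the order is fl – d – m.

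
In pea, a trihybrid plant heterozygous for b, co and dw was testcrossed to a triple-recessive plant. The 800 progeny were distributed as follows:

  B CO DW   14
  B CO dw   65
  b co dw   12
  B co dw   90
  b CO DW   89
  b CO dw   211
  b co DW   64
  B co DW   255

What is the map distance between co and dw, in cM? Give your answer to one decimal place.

The two most frequent reciprocal classes, B co DW and b CO dw, are the parental types, so the F1 was B co DW / b CO dw.
The two rarest classes, B CO DW and b co dw, are the double crossovers. Comparing them with the parentals, only the co allele has switched, so co is the middle locus and the order is dw – co – b.
Crossovers in the dw–co interval produce the single-crossover classes B co dw and b CO DW (90 + 89 = 179) plus the double crossovers (26).
RF(dw–co) = (179 + 26) / 800 = 205/800 = 0.2562 → 25.6 cM.

25.6 cM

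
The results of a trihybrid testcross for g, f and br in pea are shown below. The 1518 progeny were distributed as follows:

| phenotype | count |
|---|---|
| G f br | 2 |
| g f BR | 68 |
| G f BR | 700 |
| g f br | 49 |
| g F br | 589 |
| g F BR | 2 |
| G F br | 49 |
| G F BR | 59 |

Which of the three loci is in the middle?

br

The two most frequent reciprocal classes, g F br and G f BR, are the parental types, so the F1 was g F br / G f BR.
The two rarest classes, g F BR and G f br, are the double crossovers. Comparing them with the parentals, only the br allele has switched, so br is the middle locus and the order is g – br – f.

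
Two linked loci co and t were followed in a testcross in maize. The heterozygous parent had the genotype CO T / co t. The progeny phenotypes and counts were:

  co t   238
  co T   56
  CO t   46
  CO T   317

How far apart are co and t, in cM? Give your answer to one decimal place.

15.5 cM

The recombinant classes are CO t and co T: 46 + 56 = 102.
Recombination frequency = 102/657 = 0.1553 ≈ 15.5%, i.e. 15.5 cM.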